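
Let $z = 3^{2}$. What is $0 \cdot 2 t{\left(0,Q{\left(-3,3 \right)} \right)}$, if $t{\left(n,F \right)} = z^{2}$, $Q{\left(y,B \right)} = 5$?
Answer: $0$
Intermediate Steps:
$z = 9$
$t{\left(n,F \right)} = 81$ ($t{\left(n,F \right)} = 9^{2} = 81$)
$0 \cdot 2 t{\left(0,Q{\left(-3,3 \right)} \right)} = 0 \cdot 2 \cdot 81 = 0 \cdot 81 = 0$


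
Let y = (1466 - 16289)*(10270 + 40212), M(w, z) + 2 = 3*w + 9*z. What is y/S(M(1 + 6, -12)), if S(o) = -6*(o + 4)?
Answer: -124715781/85 ≈ -1.4672e+6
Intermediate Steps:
M(w, z) = -2 + 3*w + 9*z (M(w, z) = -2 + (3*w + 9*z) = -2 + 3*w + 9*z)
S(o) = -24 - 6*o (S(o) = -6*(4 + o) = -24 - 6*o)
y = -748294686 (y = -14823*50482 = -748294686)
y/S(M(1 + 6, -12)) = -748294686/(-24 - 6*(-2 + 3*(1 + 6) + 9*(-12))) = -748294686/(-24 - 6*(-2 + 3*7 - 108)) = -748294686/(-24 - 6*(-2 + 21 - 108)) = -748294686/(-24 - 6*(-89)) = -748294686/(-24 + 534) = -748294686/510 = -748294686*1/510 = -124715781/85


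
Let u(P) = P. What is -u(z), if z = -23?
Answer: 23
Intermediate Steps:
-u(z) = -1*(-23) = 23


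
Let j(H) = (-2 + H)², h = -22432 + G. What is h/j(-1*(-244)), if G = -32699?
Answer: -55131/58564 ≈ -0.94138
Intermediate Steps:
h = -55131 (h = -22432 - 32699 = -55131)
h/j(-1*(-244)) = -55131/(-2 - 1*(-244))² = -55131/(-2 + 244)² = -55131/(242²) = -55131/58564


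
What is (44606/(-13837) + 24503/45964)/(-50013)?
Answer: 190135797/3534273494476 ≈ 5.3798e-5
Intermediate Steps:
(44606/(-13837) + 24503/45964)/(-50013) = (44606*(-1/13837) + 24503*(1/45964))*(-1/50013) = (-44606/13837 + 24503/45964)*(-1/50013) = -1711222173/636003868*(-1/50013) = 190135797/3534273494476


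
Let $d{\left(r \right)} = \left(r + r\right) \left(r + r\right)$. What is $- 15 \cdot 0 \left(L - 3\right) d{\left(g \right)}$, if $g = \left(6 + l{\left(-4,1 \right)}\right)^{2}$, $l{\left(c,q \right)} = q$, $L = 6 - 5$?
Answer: $0$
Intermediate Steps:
$L = 1$
$g = 49$ ($g = \left(6 + 1\right)^{2} = 7^{2} = 49$)
$d{\left(r \right)} = 4 r^{2}$ ($d{\left(r \right)} = 2 r 2 r = 4 r^{2}$)
$- 15 \cdot 0 \left(L - 3\right) d{\left(g \right)} = - 15 \cdot 0 \left(1 - 3\right) 4 \cdot 49^{2} = - 15 \cdot 0 \left(-2\right) 4 \cdot 2401 = \left(-15\right) 0 \cdot 9604 = 0 \cdot 9604 = 0$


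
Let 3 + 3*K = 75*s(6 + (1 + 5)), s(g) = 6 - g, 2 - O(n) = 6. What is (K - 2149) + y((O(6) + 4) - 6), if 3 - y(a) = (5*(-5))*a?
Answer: -2447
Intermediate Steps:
O(n) = -4 (O(n) = 2 - 1*6 = 2 - 6 = -4)
K = -151 (K = -1 + (75*(6 - (6 + (1 + 5))))/3 = -1 + (75*(6 - (6 + 6)))/3 = -1 + (75*(6 - 1*12))/3 = -1 + (75*(6 - 12))/3 = -1 + (75*(-6))/3 = -1 + (1/3)*(-450) = -1 - 150 = -151)
y(a) = 3 + 25*a (y(a) = 3 - 5*(-5)*a = 3 - (-25)*a = 3 + 25*a)
(K - 2149) + y((O(6) + 4) - 6) = (-151 - 2149) + (3 + 25*((-4 + 4) - 6)) = -2300 + (3 + 25*(0 - 6)) = -2300 + (3 + 25*(-6)) = -2300 + (3 - 150) = -2300 - 147 = -2447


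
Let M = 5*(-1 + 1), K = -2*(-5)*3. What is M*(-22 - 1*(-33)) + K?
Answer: 30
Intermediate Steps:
K = 30 (K = 10*3 = 30)
M = 0 (M = 5*0 = 0)
M*(-22 - 1*(-33)) + K = 0*(-22 - 1*(-33)) + 30 = 0*(-22 + 33) + 30 = 0*11 + 30 = 0 + 30 = 30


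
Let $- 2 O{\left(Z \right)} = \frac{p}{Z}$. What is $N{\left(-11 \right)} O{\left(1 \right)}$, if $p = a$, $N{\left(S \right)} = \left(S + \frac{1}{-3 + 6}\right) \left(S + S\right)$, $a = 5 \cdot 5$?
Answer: $- \frac{8800}{3} \approx -2933.3$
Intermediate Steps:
$a = 25$
$N{\left(S \right)} = 2 S \left(\frac{1}{3} + S\right)$ ($N{\left(S \right)} = \left(S + \frac{1}{3}\right) 2 S = \left(\frac{1}{3} + S\right) 2 S = 2 S \left(\frac{1}{3} + S\right)$)
$p = 25$
$O{\left(Z \right)} = - \frac{25}{2 Z}$ ($O{\left(Z \right)} = - \frac{25 \frac{1}{Z}}{2} = - \frac{25}{2 Z}$)
$N{\left(-11 \right)} O{\left(1 \right)} = \frac{2}{3} \left(-11\right) \left(1 + 3 \left(-11\right)\right) \left(- \frac{25}{2 \cdot 1}\right) = \frac{2}{3} \left(-11\right) \left(1 - 33\right) \left(\left(- \frac{25}{2}\right) 1\right) = \frac{2}{3} \left(-11\right) \left(-32\right) \left(- \frac{25}{2}\right) = \frac{704}{3} \left(- \frac{25}{2}\right) = - \frac{8800}{3}$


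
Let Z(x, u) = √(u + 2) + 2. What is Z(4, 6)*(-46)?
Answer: -92 - 92*√2 ≈ -222.11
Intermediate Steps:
Z(x, u) = 2 + √(2 + u) (Z(x, u) = √(2 + u) + 2 = 2 + √(2 + u))
Z(4, 6)*(-46) = (2 + √(2 + 6))*(-46) = (2 + √8)*(-46) = (2 + 2*√2)*(-46) = -92 - 92*√2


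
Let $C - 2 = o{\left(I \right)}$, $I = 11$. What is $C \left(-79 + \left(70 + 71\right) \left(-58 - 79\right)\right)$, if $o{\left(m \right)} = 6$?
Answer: $-155168$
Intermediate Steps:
$C = 8$ ($C = 2 + 6 = 8$)
$C \left(-79 + \left(70 + 71\right) \left(-58 - 79\right)\right) = 8 \left(-79 + \left(70 + 71\right) \left(-58 - 79\right)\right) = 8 \left(-79 + 141 \left(-137\right)\right) = 8 \left(-79 - 19317\right) = 8 \left(-19396\right) = -155168$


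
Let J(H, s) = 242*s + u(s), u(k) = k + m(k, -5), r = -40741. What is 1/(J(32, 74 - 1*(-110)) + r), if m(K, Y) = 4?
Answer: 1/3975 ≈ 0.00025157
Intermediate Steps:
u(k) = 4 + k (u(k) = k + 4 = 4 + k)
J(H, s) = 4 + 243*s (J(H, s) = 242*s + (4 + s) = 4 + 243*s)
1/(J(32, 74 - 1*(-110)) + r) = 1/((4 + 243*(74 - 1*(-110))) - 40741) = 1/((4 + 243*(74 + 110)) - 40741) = 1/((4 + 243*184) - 40741) = 1/((4 + 44712) - 40741) = 1/(44716 - 40741) = 1/3975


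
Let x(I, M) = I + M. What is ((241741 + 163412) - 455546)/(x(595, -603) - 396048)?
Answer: 50393/396056 ≈ 0.12724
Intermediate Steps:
((241741 + 163412) - 455546)/(x(595, -603) - 396048) = ((241741 + 163412) - 455546)/((595 - 603) - 396048) = (405153 - 455546)/(-8 - 396048) = -50393/(-396056) = -50393*(-1/396056) = 50393/396056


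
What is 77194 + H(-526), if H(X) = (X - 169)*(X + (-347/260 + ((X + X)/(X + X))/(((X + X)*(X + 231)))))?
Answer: 179003808515/403442 ≈ 4.4369e+5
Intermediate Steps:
H(X) = (-169 + X)*(-347/260 + X + 1/(2*X*(231 + X))) (H(X) = (-169 + X)*(X + (-347*1/260 + ((2*X)/((2*X)))/(((2*X)*(231 + X))))) = (-169 + X)*(X + (-347/260 + ((2*X)*(1/(2*X)))/((2*X*(231 + X))))) = (-169 + X)*(X + (-347/260 + 1*(1/(2*X*(231 + X))))) = (-169 + X)*(X + (-347/260 + 1/(2*X*(231 + X)))) = (-169 + X)*(-347/260 + X + 1/(2*X*(231 + X))))
77194 + H(-526) = 77194 + (1/260)*(-21970 - 10171654*(-526)² + 260*(-526)⁴ + 15773*(-526)³ + 13546663*(-526))/(-526*(231 - 526)) = 77194 + (1/260)*(-1/526)*(-21970 - 10171654*276676 + 260*76549608976 + 15773*(-145531576) - 7125544738)/(-295) = 77194 + (1/260)*(-1/526)*(-1/295)*(-21970 - 2814252542104 + 19902898333760 - 2295469548248 - 7125544738) = 77194 + (1/260)*(-1/526)*(-1/295)*14786050676700 = 77194 + 147860506767/403442 = 179003808515/403442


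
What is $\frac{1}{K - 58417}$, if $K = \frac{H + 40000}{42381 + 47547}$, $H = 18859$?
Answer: $- \frac{89928}{5253265117} \approx -1.7118 \cdot 10^{-5}$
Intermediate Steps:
$K = \frac{58859}{89928}$ ($K = \frac{18859 + 40000}{42381 + 47547} = \frac{58859}{89928} \approx 0.65451$)
$\frac{1}{K - 58417} = \frac{1}{\frac{58859}{89928} - 58417} = \frac{1}{- \frac{5253265117}{89928}} = - \frac{89928}{5253265117}$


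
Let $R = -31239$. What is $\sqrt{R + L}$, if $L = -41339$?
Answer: $i \sqrt{72578} \approx 269.4 i$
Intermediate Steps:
$\sqrt{R + L} = \sqrt{-31239 - 41339} = \sqrt{-72578} = i \sqrt{72578}$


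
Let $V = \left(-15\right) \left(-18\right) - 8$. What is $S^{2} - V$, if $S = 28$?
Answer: $522$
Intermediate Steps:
$V = 262$ ($V = 270 - 8 = 262$)
$S^{2} - V = 28^{2} - 262 = 784 - 262 = 522$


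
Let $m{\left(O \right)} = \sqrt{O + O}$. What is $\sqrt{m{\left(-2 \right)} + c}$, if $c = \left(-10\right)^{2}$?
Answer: $\sqrt{100 + 2 i} \approx 10.001 + 0.09999 i$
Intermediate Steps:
$m{\left(O \right)} = \sqrt{2} \sqrt{O}$ ($m{\left(O \right)} = \sqrt{2 O} = \sqrt{2} \sqrt{O}$)
$c = 100$
$\sqrt{m{\left(-2 \right)} + c} = \sqrt{\sqrt{2} \sqrt{-2} + 100} = \sqrt{\sqrt{2} i \sqrt{2} + 100} = \sqrt{2 i + 100} = \sqrt{100 + 2 i}$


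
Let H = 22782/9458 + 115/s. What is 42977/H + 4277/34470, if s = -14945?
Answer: 10469974495267777/584937493020 ≈ 17899.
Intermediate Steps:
H = 33938932/14134981 (H = 22782/9458 + 115/(-14945) = 22782*(1/9458) + 115*(-1/14945) = 11391/4729 - 23/2989 = 33938932/14134981 ≈ 2.4011)
42977/H + 4277/34470 = 42977/(33938932/14134981) + 4277/34470 = 42977*(14134981/33938932) + 4277*(1/34470) = 607479078437/33938932 + 4277/34470 = 10469974495267777/584937493020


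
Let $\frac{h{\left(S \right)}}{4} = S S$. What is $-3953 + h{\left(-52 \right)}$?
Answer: $6863$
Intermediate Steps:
$h{\left(S \right)} = 4 S^{2}$ ($h{\left(S \right)} = 4 S S = 4 S^{2}$)
$-3953 + h{\left(-52 \right)} = -3953 + 4 \left(-52\right)^{2} = -3953 + 4 \cdot 2704 = -3953 + 10816 = 6863$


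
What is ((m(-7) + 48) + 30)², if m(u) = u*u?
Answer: 16129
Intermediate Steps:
m(u) = u²
((m(-7) + 48) + 30)² = (((-7)² + 48) + 30)² = ((49 + 48) + 30)² = (97 + 30)² = 127² = 16129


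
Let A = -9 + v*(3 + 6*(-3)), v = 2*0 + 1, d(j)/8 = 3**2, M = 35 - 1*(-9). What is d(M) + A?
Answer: 48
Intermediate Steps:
M = 44 (M = 35 + 9 = 44)
d(j) = 72 (d(j) = 8*3**2 = 8*9 = 72)
v = 1 (v = 0 + 1 = 1)
A = -24 (A = -9 + 1*(3 + 6*(-3)) = -9 + 1*(3 - 18) = -9 + 1*(-15) = -9 - 15 = -24)
d(M) + A = 72 - 24 = 48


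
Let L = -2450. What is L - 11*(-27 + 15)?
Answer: -2318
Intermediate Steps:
L - 11*(-27 + 15) = -2450 - 11*(-27 + 15) = -2450 - 11*(-12) = -2450 + 132 = -2318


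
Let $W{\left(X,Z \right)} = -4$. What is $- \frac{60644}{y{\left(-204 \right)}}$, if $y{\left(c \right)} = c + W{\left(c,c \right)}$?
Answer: $\frac{15161}{52} \approx 291.56$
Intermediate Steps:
$y{\left(c \right)} = -4 + c$ ($y{\left(c \right)} = c - 4 = -4 + c$)
$- \frac{60644}{y{\left(-204 \right)}} = - \frac{60644}{-4 - 204} = - \frac{60644}{-208} = \left(-60644\right) \left(- \frac{1}{208}\right) = \frac{15161}{52}$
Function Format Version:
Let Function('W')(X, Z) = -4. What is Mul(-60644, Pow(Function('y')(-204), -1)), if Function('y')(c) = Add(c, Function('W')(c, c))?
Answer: Rational(15161, 52) ≈ 291.56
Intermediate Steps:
Function('y')(c) = Add(-4, c) (Function('y')(c) = Add(c, -4) = Add(-4, c))
Mul(-60644, Pow(Function('y')(-204), -1)) = Mul(-60644, Pow(Add(-4, -204), -1)) = Mul(-60644, Pow(-208, -1)) = Mul(-60644, Rational(-1, 208)) = Rational(15161, 52)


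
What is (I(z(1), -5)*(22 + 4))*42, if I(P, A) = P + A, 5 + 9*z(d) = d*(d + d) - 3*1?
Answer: -6188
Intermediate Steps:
z(d) = -8/9 + 2*d²/9 (z(d) = -5/9 + (d*(d + d) - 3*1)/9 = -5/9 + (d*(2*d) - 3)/9 = -5/9 + (2*d² - 3)/9 = -5/9 + (-3 + 2*d²)/9 = -5/9 + (-⅓ + 2*d²/9) = -8/9 + 2*d²/9)
I(P, A) = A + P
(I(z(1), -5)*(22 + 4))*42 = ((-5 + (-8/9 + (2/9)*1²))*(22 + 4))*42 = ((-5 + (-8/9 + (2/9)*1))*26)*42 = ((-5 + (-8/9 + 2/9))*26)*42 = ((-5 - ⅔)*26)*42 = -17/3*26*42 = -442/3*42 = -6188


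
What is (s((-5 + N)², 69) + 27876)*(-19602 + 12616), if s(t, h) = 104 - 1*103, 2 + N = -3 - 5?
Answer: -194748722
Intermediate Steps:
N = -10 (N = -2 + (-3 - 5) = -2 - 8 = -10)
s(t, h) = 1 (s(t, h) = 104 - 103 = 1)
(s((-5 + N)², 69) + 27876)*(-19602 + 12616) = (1 + 27876)*(-19602 + 12616) = 27877*(-6986) = -194748722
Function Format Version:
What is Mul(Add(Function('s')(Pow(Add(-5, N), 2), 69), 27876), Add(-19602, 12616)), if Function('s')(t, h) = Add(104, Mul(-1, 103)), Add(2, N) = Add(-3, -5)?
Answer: -194748722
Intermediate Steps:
N = -10 (N = Add(-2, Add(-3, -5)) = Add(-2, -8) = -10)
Function('s')(t, h) = 1 (Function('s')(t, h) = Add(104, -103) = 1)
Mul(Add(Function('s')(Pow(Add(-5, N), 2), 69), 27876), Add(-19602, 12616)) = Mul(Add(1, 27876), Add(-19602, 12616)) = Mul(27877, -6986) = -194748722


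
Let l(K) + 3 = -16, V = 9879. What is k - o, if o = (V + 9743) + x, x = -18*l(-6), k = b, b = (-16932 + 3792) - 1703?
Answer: -34807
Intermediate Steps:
l(K) = -19 (l(K) = -3 - 16 = -19)
b = -14843 (b = -13140 - 1703 = -14843)
k = -14843
x = 342 (x = -18*(-19) = 342)
o = 19964 (o = (9879 + 9743) + 342 = 19622 + 342 = 19964)
k - o = -14843 - 1*19964 = -14843 - 19964 = -34807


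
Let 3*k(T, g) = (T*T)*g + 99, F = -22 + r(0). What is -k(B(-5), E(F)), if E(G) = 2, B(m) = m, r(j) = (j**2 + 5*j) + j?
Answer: -149/3 ≈ -49.667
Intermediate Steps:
r(j) = j**2 + 6*j
F = -22 (F = -22 + 0*(6 + 0) = -22 + 0*6 = -22 + 0 = -22)
k(T, g) = 33 + g*T**2/3 (k(T, g) = ((T*T)*g + 99)/3 = (T**2*g + 99)/3 = (g*T**2 + 99)/3 = (99 + g*T**2)/3 = 33 + g*T**2/3)
-k(B(-5), E(F)) = -(33 + (1/3)*2*(-5)**2) = -(33 + (1/3)*2*25) = -(33 + 50/3) = -1*149/3 = -149/3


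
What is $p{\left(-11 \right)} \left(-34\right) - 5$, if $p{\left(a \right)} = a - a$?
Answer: $-5$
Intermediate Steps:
$p{\left(a \right)} = 0$
$p{\left(-11 \right)} \left(-34\right) - 5 = 0 \left(-34\right) - 5 = 0 - 5 = -5$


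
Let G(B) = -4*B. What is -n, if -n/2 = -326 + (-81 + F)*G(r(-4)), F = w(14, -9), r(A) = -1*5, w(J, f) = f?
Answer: -4252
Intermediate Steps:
r(A) = -5
F = -9
n = 4252 (n = -2*(-326 + (-81 - 9)*(-4*(-5))) = -2*(-326 - 90*20) = -2*(-326 - 1800) = -2*(-2126) = 4252)
-n = -1*4252 = -4252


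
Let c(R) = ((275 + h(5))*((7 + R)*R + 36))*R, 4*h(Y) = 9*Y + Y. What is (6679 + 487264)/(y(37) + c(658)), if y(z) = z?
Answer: 493943/82784115087 ≈ 5.9666e-6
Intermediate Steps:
h(Y) = 5*Y/2 (h(Y) = (9*Y + Y)/4 = (10*Y)/4 = 5*Y/2)
c(R) = R*(10350 + 575*R*(7 + R)/2) (c(R) = ((275 + (5/2)*5)*((7 + R)*R + 36))*R = ((275 + 25/2)*(R*(7 + R) + 36))*R = (575*(36 + R*(7 + R))/2)*R = (10350 + 575*R*(7 + R)/2)*R = R*(10350 + 575*R*(7 + R)/2))
(6679 + 487264)/(y(37) + c(658)) = (6679 + 487264)/(37 + (575/2)*658*(36 + 658² + 7*658)) = 493943/(37 + (575/2)*658*(36 + 432964 + 4606)) = 493943/(37 + (575/2)*658*437606) = 493943/(37 + 82784115050) = 493943/82784115087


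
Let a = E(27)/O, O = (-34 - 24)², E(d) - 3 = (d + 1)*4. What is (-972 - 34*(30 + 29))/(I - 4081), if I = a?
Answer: 10017992/13728369 ≈ 0.72973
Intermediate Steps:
E(d) = 7 + 4*d (E(d) = 3 + (d + 1)*4 = 3 + (1 + d)*4 = 3 + (4 + 4*d) = 7 + 4*d)
O = 3364 (O = (-58)² = 3364)
a = 115/3364 (a = (7 + 4*27)/3364 = (7 + 108)*(1/3364) = 115*(1/3364) = 115/3364 ≈ 0.034185)
I = 115/3364 ≈ 0.034185
(-972 - 34*(30 + 29))/(I - 4081) = (-972 - 34*(30 + 29))/(115/3364 - 4081) = (-972 - 34*59)/(-13728369/3364) = (-972 - 2006)*(-3364/13728369) = -2978*(-3364/13728369) = 10017992/13728369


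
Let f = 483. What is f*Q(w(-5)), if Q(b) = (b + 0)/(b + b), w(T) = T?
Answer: 483/2 ≈ 241.50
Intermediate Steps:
Q(b) = ½ (Q(b) = b/((2*b)) = b*(1/(2*b)) = ½)
f*Q(w(-5)) = 483*(½) = 483/2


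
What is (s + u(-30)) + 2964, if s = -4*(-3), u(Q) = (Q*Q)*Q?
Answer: -24024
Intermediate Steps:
u(Q) = Q**3 (u(Q) = Q**2*Q = Q**3)
s = 12
(s + u(-30)) + 2964 = (12 + (-30)**3) + 2964 = (12 - 27000) + 2964 = -26988 + 2964 = -24024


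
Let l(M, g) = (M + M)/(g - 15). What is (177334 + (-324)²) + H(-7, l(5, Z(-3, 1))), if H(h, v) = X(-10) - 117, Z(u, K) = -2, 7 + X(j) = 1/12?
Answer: 3386233/12 ≈ 2.8219e+5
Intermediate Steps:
X(j) = -83/12 (X(j) = -7 + 1/12 = -83/12)
l(M, g) = 2*M/(-15 + g) (l(M, g) = (2*M)/(-15 + g) = 2*M/(-15 + g))
H(h, v) = -1487/12 (H(h, v) = -83/12 - 117 = -1487/12)
(177334 + (-324)²) + H(-7, l(5, Z(-3, 1))) = (177334 + (-324)²) - 1487/12 = (177334 + 104976) - 1487/12 = 282310 - 1487/12 = 3386233/12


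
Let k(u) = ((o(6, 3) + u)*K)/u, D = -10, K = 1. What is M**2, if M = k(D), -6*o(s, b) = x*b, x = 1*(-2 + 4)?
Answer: 121/100 ≈ 1.2100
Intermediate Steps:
x = 2 (x = 1*2 = 2)
o(s, b) = -b/3
k(u) = (-1 + u)/u (k(u) = ((-1/3*3 + u)*1)/u = ((-1 + u)*1)/u = (-1 + u)/u)
M = 11/10 (M = (-1 - 10)/(-10) = -1/10*(-11) = 11/10 ≈ 1.1000)
M**2 = (11/10)**2 = 121/100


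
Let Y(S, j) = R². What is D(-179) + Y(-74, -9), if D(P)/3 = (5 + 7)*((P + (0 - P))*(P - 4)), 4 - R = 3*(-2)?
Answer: 100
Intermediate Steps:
R = 10 (R = 4 - 3*(-2) = 4 - 1*(-6) = 4 + 6 = 10)
D(P) = 0 (D(P) = 3*((5 + 7)*((P + (0 - P))*(P - 4))) = 3*(12*((P - P)*(-4 + P))) = 3*(12*(0*(-4 + P))) = 3*(12*0) = 3*0 = 0)
Y(S, j) = 100 (Y(S, j) = 10² = 100)
D(-179) + Y(-74, -9) = 0 + 100 = 100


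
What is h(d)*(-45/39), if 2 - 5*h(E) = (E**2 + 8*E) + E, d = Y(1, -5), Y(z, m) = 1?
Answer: 24/13 ≈ 1.8462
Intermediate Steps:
d = 1
h(E) = 2/5 - 9*E/5 - E**2/5 (h(E) = 2/5 - ((E**2 + 8*E) + E)/5 = 2/5 - (E**2 + 9*E)/5 = 2/5 + (-9*E/5 - E**2/5) = 2/5 - 9*E/5 - E**2/5)
h(d)*(-45/39) = (2/5 - 9/5*1 - 1/5*1**2)*(-45/39) = (2/5 - 9/5 - 1/5*1)*(-45*1/39) = (2/5 - 9/5 - 1/5)*(-15/13) = -8/5*(-15/13) = 24/13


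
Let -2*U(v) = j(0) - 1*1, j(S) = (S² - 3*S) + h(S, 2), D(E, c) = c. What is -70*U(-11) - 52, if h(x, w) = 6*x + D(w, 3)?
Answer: 18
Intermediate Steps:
h(x, w) = 3 + 6*x (h(x, w) = 6*x + 3 = 3 + 6*x)
j(S) = 3 + S² + 3*S (j(S) = (S² - 3*S) + (3 + 6*S) = 3 + S² + 3*S)
U(v) = -1 (U(v) = -((3 + 0² + 3*0) - 1*1)/2 = -((3 + 0 + 0) - 1)/2 = -(3 - 1)/2 = -½*2 = -1)
-70*U(-11) - 52 = -70*(-1) - 52 = 70 - 52 = 18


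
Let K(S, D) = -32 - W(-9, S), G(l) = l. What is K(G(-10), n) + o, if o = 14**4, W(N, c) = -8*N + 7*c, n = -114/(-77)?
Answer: 38382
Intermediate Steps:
n = 114/77 (n = -114*(-1/77) = 114/77 ≈ 1.4805)
o = 38416
K(S, D) = -104 - 7*S (K(S, D) = -32 - (-8*(-9) + 7*S) = -32 - (72 + 7*S) = -32 + (-72 - 7*S) = -104 - 7*S)
K(G(-10), n) + o = (-104 - 7*(-10)) + 38416 = (-104 + 70) + 38416 = -34 + 38416 = 38382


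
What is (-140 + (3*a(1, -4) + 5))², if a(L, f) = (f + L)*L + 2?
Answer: 19044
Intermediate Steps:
a(L, f) = 2 + L*(L + f) (a(L, f) = (L + f)*L + 2 = L*(L + f) + 2 = 2 + L*(L + f))
(-140 + (3*a(1, -4) + 5))² = (-140 + (3*(2 + 1² + 1*(-4)) + 5))² = (-140 + (3*(2 + 1 - 4) + 5))² = (-140 + (3*(-1) + 5))² = (-140 + (-3 + 5))² = (-140 + 2)² = (-138)² = 19044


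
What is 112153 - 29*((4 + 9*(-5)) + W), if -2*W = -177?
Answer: 221551/2 ≈ 1.1078e+5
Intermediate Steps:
W = 177/2 (W = -½*(-177) = 177/2 ≈ 88.500)
112153 - 29*((4 + 9*(-5)) + W) = 112153 - 29*((4 + 9*(-5)) + 177/2) = 112153 - 29*((4 - 45) + 177/2) = 112153 - 29*(-41 + 177/2) = 112153 - 29*95/2 = 112153 - 2755/2 = 221551/2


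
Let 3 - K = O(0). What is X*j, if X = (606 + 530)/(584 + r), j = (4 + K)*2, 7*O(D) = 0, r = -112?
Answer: 1988/59 ≈ 33.695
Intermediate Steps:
O(D) = 0 (O(D) = (⅐)*0 = 0)
K = 3 (K = 3 - 1*0 = 3 + 0 = 3)
j = 14 (j = (4 + 3)*2 = 7*2 = 14)
X = 142/59 (X = (606 + 530)/(584 - 112) = 1136/472 = 1136*(1/472) = 142/59 ≈ 2.4068)
X*j = (142/59)*14 = 1988/59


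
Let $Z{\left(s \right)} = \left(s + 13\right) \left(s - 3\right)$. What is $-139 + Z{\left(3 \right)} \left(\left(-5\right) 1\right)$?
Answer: $-139$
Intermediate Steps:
$Z{\left(s \right)} = \left(-3 + s\right) \left(13 + s\right)$ ($Z{\left(s \right)} = \left(13 + s\right) \left(-3 + s\right) = \left(-3 + s\right) \left(13 + s\right)$)
$-139 + Z{\left(3 \right)} \left(\left(-5\right) 1\right) = -139 + \left(-39 + 3^{2} + 10 \cdot 3\right) \left(\left(-5\right) 1\right) = -139 + \left(-39 + 9 + 30\right) \left(-5\right) = -139 + 0 \left(-5\right) = -139 + 0 = -139$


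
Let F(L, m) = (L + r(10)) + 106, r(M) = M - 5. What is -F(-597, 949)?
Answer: 486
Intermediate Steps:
r(M) = -5 + M
F(L, m) = 111 + L (F(L, m) = (L + (-5 + 10)) + 106 = (L + 5) + 106 = (5 + L) + 106 = 111 + L)
-F(-597, 949) = -(111 - 597) = -1*(-486) = 486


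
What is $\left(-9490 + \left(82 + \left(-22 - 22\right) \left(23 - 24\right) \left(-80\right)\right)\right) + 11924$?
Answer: $-1004$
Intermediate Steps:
$\left(-9490 + \left(82 + \left(-22 - 22\right) \left(23 - 24\right) \left(-80\right)\right)\right) + 11924 = \left(-9490 + \left(82 + \left(-44\right) \left(-1\right) \left(-80\right)\right)\right) + 11924 = \left(-9490 + \left(82 + 44 \left(-80\right)\right)\right) + 11924 = \left(-9490 + \left(82 - 3520\right)\right) + 11924 = \left(-9490 - 3438\right) + 11924 = -12928 + 11924 = -1004$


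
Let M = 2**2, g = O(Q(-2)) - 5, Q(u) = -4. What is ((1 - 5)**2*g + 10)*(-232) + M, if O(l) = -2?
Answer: 23668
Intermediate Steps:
g = -7 (g = -2 - 5 = -7)
M = 4
((1 - 5)**2*g + 10)*(-232) + M = ((1 - 5)**2*(-7) + 10)*(-232) + 4 = ((-4)**2*(-7) + 10)*(-232) + 4 = (16*(-7) + 10)*(-232) + 4 = (-112 + 10)*(-232) + 4 = -102*(-232) + 4 = 23664 + 4 = 23668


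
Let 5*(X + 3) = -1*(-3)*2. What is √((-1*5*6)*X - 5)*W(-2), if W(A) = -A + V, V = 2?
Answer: 28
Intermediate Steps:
X = -9/5 (X = -3 + (-1*(-3)*2)/5 = -3 + (3*2)/5 = -3 + (⅕)*6 = -3 + 6/5 = -9/5 ≈ -1.8000)
W(A) = 2 - A (W(A) = -A + 2 = 2 - A)
√((-1*5*6)*X - 5)*W(-2) = √((-1*5*6)*(-9/5) - 5)*(2 - 1*(-2)) = √(-5*6*(-9/5) - 5)*(2 + 2) = √(-30*(-9/5) - 5)*4 = √(54 - 5)*4 = √49*4 = 7*4 = 28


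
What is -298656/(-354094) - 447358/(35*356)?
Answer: -38671382473/1103002810 ≈ -35.060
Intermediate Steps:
-298656/(-354094) - 447358/(35*356) = -298656*(-1/354094) - 447358/12460 = 149328/177047 - 447358*1/12460 = 149328/177047 - 223679/6230 = -38671382473/1103002810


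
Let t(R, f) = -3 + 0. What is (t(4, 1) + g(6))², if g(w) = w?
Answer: 9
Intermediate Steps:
t(R, f) = -3
(t(4, 1) + g(6))² = (-3 + 6)² = 3² = 9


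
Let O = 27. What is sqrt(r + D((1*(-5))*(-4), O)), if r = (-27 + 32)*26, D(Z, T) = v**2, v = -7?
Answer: sqrt(179) ≈ 13.379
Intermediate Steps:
D(Z, T) = 49 (D(Z, T) = (-7)**2 = 49)
r = 130 (r = 5*26 = 130)
sqrt(r + D((1*(-5))*(-4), O)) = sqrt(130 + 49) = sqrt(179)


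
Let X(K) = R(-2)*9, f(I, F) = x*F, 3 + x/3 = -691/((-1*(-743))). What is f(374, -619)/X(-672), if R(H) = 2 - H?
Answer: 451870/2229 ≈ 202.72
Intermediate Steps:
x = -8760/743 (x = -9 + 3*(-691/((-1*(-743)))) = -9 + 3*(-691/743) = -9 - 2073/743 = -8760/743 ≈ -11.790)
f(I, F) = -8760*F/743
X(K) = 36 (X(K) = (2 - 1*(-2))*9 = (2 + 2)*9 = 4*9 = 36)
f(374, -619)/X(-672) = -8760/743*(-619)/36 = (5422440/743)*(1/36) = 451870/2229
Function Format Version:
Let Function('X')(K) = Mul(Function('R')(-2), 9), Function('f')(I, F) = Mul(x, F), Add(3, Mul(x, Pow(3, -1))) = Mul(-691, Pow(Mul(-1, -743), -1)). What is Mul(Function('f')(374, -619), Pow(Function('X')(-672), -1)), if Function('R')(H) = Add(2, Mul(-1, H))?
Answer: Rational(451870, 2229) ≈ 202.72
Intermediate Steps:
x = Rational(-8760, 743) (x = Add(-9, Mul(3, Mul(-691, Pow(Mul(-1, -743), -1)))) = Add(-9, Mul(3, Mul(-691, Pow(743, -1)))) = Add(-9, Mul(3, Mul(-691, Rational(1, 743)))) = Add(-9, Mul(3, Rational(-691, 743))) = Add(-9, Rational(-2073, 743)) = Rational(-8760, 743) ≈ -11.790)
Function('f')(I, F) = Mul(Rational(-8760, 743), F)
Function('X')(K) = 36 (Function('X')(K) = Mul(Add(2, Mul(-1, -2)), 9) = Mul(Add(2, 2), 9) = Mul(4, 9) = 36)
Mul(Function('f')(374, -619), Pow(Function('X')(-672), -1)) = Mul(Mul(Rational(-8760, 743), -619), Pow(36, -1)) = Mul(Rational(5422440, 743), Rational(1, 36)) = Rational(451870, 2229)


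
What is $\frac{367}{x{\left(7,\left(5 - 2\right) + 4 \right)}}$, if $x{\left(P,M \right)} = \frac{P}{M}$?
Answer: $367$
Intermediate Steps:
$\frac{367}{x{\left(7,\left(5 - 2\right) + 4 \right)}} = \frac{367}{7 \frac{1}{\left(5 - 2\right) + 4}} = \frac{367}{7 \frac{1}{3 + 4}} = \frac{367}{7 \cdot \frac{1}{7}} = \frac{367}{1} = 367 \cdot 1 = 367$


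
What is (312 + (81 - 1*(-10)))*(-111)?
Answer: -44733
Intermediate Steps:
(312 + (81 - 1*(-10)))*(-111) = (312 + (81 + 10))*(-111) = (312 + 91)*(-111) = 403*(-111) = -44733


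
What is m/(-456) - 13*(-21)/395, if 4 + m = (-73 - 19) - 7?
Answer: 165173/180120 ≈ 0.91702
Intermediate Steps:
m = -103 (m = -4 + ((-73 - 19) - 7) = -4 + (-92 - 7) = -4 - 99 = -103)
m/(-456) - 13*(-21)/395 = -103/(-456) - 13*(-21)/395 = -103*(-1/456) + 273*(1/395) = 103/456 + 273/395 = 165173/180120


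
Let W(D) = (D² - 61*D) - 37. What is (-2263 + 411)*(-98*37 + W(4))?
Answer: 7206132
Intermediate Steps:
W(D) = -37 + D² - 61*D
(-2263 + 411)*(-98*37 + W(4)) = (-2263 + 411)*(-98*37 + (-37 + 4² - 61*4)) = -1852*(-3626 + (-37 + 16 - 244)) = -1852*(-3626 - 265) = -1852*(-3891) = 7206132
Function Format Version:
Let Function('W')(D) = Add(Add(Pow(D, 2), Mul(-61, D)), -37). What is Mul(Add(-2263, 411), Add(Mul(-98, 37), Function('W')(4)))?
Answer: 7206132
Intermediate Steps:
Function('W')(D) = Add(-37, Pow(D, 2), Mul(-61, D))
Mul(Add(-2263, 411), Add(Mul(-98, 37), Function('W')(4))) = Mul(Add(-2263, 411), Add(Mul(-98, 37), Add(-37, Pow(4, 2), Mul(-61, 4)))) = Mul(-1852, Add(-3626, Add(-37, 16, -244))) = Mul(-1852, Add(-3626, -265)) = Mul(-1852, -3891) = 7206132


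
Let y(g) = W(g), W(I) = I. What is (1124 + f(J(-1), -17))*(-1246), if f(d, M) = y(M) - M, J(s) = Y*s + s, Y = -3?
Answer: -1400504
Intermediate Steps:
J(s) = -2*s (J(s) = -3*s + s = -2*s)
y(g) = g
f(d, M) = 0 (f(d, M) = M - M = 0)
(1124 + f(J(-1), -17))*(-1246) = (1124 + 0)*(-1246) = 1124*(-1246) = -1400504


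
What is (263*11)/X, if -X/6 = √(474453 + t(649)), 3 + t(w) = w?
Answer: -2893*√475099/2850594 ≈ -0.69953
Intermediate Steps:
t(w) = -3 + w
X = -6*√475099 (X = -6*√(474453 + (-3 + 649)) = -6*√(474453 + 646) = -6*√475099 ≈ -4135.6)
(263*11)/X = (263*11)/((-6*√475099)) = 2893*(-√475099/2850594) = -2893*√475099/2850594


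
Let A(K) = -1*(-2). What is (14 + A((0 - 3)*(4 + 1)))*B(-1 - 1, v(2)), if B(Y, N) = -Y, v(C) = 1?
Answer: 32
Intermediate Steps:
A(K) = 2
(14 + A((0 - 3)*(4 + 1)))*B(-1 - 1, v(2)) = (14 + 2)*(-(-1 - 1)) = 16*(-1*(-2)) = 16*2 = 32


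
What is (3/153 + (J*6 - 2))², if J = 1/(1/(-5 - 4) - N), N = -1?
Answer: 946729/41616 ≈ 22.749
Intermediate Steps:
J = 9/8 (J = 1/(1/(-5 - 4) - 1*(-1)) = 1/(1/(-9) + 1) = 1/(-⅑ + 1) = 1/(8/9) = 9/8 ≈ 1.1250)
(3/153 + (J*6 - 2))² = (3/153 + ((9/8)*6 - 2))² = (3*(1/153) + (27/4 - 2))² = (1/51 + 19/4)² = (973/204)² = 946729/41616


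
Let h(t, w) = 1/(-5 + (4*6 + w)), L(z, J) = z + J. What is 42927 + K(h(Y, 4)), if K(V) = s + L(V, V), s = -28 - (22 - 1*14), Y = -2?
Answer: 986495/23 ≈ 42891.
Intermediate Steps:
L(z, J) = J + z
s = -36 (s = -28 - (22 - 14) = -28 - 1*8 = -28 - 8 = -36)
h(t, w) = 1/(19 + w) (h(t, w) = 1/(-5 + (24 + w)) = 1/(19 + w))
K(V) = -36 + 2*V (K(V) = -36 + (V + V) = -36 + 2*V)
42927 + K(h(Y, 4)) = 42927 + (-36 + 2/(19 + 4)) = 42927 + (-36 + 2/23) = 42927 - 826/23 = 986495/23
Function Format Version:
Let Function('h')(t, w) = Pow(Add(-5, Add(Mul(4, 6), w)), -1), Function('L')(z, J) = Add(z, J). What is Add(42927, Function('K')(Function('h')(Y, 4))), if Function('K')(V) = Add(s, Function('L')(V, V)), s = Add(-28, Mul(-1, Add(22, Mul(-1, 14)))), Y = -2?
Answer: Rational(986495, 23) ≈ 42891.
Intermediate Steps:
Function('L')(z, J) = Add(J, z)
s = -36 (s = Add(-28, Mul(-1, Add(22, -14))) = Add(-28, Mul(-1, 8)) = Add(-28, -8) = -36)
Function('h')(t, w) = Pow(Add(19, w), -1) (Function('h')(t, w) = Pow(Add(-5, Add(24, w)), -1) = Pow(Add(19, w), -1))
Function('K')(V) = Add(-36, Mul(2, V)) (Function('K')(V) = Add(-36, Add(V, V)) = Add(-36, Mul(2, V)))
Add(42927, Function('K')(Function('h')(Y, 4))) = Add(42927, Add(-36, Mul(2, Pow(Add(19, 4), -1)))) = Add(42927, Add(-36, Mul(2, Pow(23, -1)))) = Add(42927, Add(-36, Mul(2, Rational(1, 23)))) = Add(42927, Add(-36, Rational(2, 23))) = Add(42927, Rational(-826, 23)) = Rational(986495, 23)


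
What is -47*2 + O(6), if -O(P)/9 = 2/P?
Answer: -97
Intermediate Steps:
O(P) = -18/P
-47*2 + O(6) = -47*2 - 18/6 = -94 - 18*1/6 = -94 - 3 = -97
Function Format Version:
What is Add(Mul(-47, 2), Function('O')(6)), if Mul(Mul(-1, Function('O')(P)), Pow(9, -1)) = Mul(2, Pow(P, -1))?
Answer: -97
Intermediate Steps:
Function('O')(P) = Mul(-18, Pow(P, -1)) (Function('O')(P) = Mul(-9, Mul(2, Pow(P, -1))) = Mul(-18, Pow(P, -1)))
Add(Mul(-47, 2), Function('O')(6)) = Add(Mul(-47, 2), Mul(-18, Pow(6, -1))) = Add(-94, Mul(-18, Rational(1, 6))) = Add(-94, -3) = -97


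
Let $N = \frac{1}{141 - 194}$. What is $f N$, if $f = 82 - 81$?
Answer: $- \frac{1}{53} \approx -0.018868$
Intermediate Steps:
$N = - \frac{1}{53}$ ($N = \frac{1}{-53} = - \frac{1}{53} \approx -0.018868$)
$f = 1$ ($f = 82 - 81 = 1$)
$f N = 1 \left(- \frac{1}{53}\right) = - \frac{1}{53}$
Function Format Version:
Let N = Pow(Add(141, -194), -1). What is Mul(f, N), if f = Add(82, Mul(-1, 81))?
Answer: Rational(-1, 53) ≈ -0.018868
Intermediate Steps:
N = Rational(-1, 53) (N = Pow(-53, -1) = Rational(-1, 53) ≈ -0.018868)
f = 1 (f = Add(82, -81) = 1)
Mul(f, N) = Mul(1, Rational(-1, 53)) = Rational(-1, 53)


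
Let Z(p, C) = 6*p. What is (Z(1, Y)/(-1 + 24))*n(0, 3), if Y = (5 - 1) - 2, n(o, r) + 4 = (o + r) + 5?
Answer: 24/23 ≈ 1.0435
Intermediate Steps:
n(o, r) = 1 + o + r (n(o, r) = -4 + ((o + r) + 5) = -4 + (5 + o + r) = 1 + o + r)
Y = 2 (Y = 4 - 2 = 2)
(Z(1, Y)/(-1 + 24))*n(0, 3) = ((6*1)/(-1 + 24))*(1 + 0 + 3) = (6/23)*4 = 24/23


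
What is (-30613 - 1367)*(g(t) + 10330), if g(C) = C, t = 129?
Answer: -334478820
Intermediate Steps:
(-30613 - 1367)*(g(t) + 10330) = (-30613 - 1367)*(129 + 10330) = -31980*10459 = -334478820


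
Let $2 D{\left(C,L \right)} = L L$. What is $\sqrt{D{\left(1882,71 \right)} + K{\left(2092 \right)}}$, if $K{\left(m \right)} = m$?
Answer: $\frac{15 \sqrt{82}}{2} \approx 67.915$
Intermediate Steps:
$D{\left(C,L \right)} = \frac{L^{2}}{2}$ ($D{\left(C,L \right)} = \frac{L L}{2} = \frac{L^{2}}{2}$)
$\sqrt{D{\left(1882,71 \right)} + K{\left(2092 \right)}} = \sqrt{\frac{71^{2}}{2} + 2092} = \sqrt{\frac{1}{2} \cdot 5041 + 2092} = \sqrt{\frac{5041}{2} + 2092} = \sqrt{\frac{9225}{2}} = \frac{15 \sqrt{82}}{2}$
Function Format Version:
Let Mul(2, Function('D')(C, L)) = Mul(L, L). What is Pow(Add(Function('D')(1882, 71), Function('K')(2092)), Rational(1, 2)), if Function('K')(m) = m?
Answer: Mul(Rational(15, 2), Pow(82, Rational(1, 2))) ≈ 67.915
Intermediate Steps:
Function('D')(C, L) = Mul(Rational(1, 2), Pow(L, 2)) (Function('D')(C, L) = Mul(Rational(1, 2), Mul(L, L)) = Mul(Rational(1, 2), Pow(L, 2)))
Pow(Add(Function('D')(1882, 71), Function('K')(2092)), Rational(1, 2)) = Pow(Add(Mul(Rational(1, 2), Pow(71, 2)), 2092), Rational(1, 2)) = Pow(Add(Mul(Rational(1, 2), 5041), 2092), Rational(1, 2)) = Pow(Add(Rational(5041, 2), 2092), Rational(1, 2)) = Pow(Rational(9225, 2), Rational(1, 2)) = Mul(Rational(15, 2), Pow(82, Rational(1, 2)))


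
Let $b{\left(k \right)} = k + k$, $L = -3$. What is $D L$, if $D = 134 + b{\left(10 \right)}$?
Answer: $-462$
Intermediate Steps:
$b{\left(k \right)} = 2 k$
$D = 154$ ($D = 134 + 2 \cdot 10 = 134 + 20 = 154$)
$D L = 154 \left(-3\right) = -462$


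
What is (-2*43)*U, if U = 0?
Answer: 0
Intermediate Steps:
(-2*43)*U = -2*43*0 = -86*0 = 0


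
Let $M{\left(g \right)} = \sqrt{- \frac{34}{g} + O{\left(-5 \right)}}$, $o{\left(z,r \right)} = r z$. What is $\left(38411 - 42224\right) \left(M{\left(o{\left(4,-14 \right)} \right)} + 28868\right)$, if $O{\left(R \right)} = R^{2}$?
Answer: $-110073684 - \frac{3813 \sqrt{5019}}{14} \approx -1.1009 \cdot 10^{8}$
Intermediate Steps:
$M{\left(g \right)} = \sqrt{25 - \frac{34}{g}}$ ($M{\left(g \right)} = \sqrt{- \frac{34}{g} + \left(-5\right)^{2}} = \sqrt{- \frac{34}{g} + 25} = \sqrt{25 - \frac{34}{g}}$)
$\left(38411 - 42224\right) \left(M{\left(o{\left(4,-14 \right)} \right)} + 28868\right) = \left(38411 - 42224\right) \left(\sqrt{25 - \frac{34}{\left(-14\right) 4}} + 28868\right) = - 3813 \left(\sqrt{25 - \frac{34}{-56}} + 28868\right) = - 3813 \left(\sqrt{25 - - \frac{17}{28}} + 28868\right) = - 3813 \left(\sqrt{25 + \frac{17}{28}} + 28868\right) = - 3813 \left(\sqrt{\frac{717}{28}} + 28868\right) = - 3813 \left(\frac{\sqrt{5019}}{14} + 28868\right) = - 3813 \left(28868 + \frac{\sqrt{5019}}{14}\right) = -110073684 - \frac{3813 \sqrt{5019}}{14}$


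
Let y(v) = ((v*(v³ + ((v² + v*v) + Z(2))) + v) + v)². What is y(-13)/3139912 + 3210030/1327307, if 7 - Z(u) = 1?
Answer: 778627088166843/4167627176984 ≈ 186.83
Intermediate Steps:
Z(u) = 6 (Z(u) = 7 - 1*1 = 7 - 1 = 6)
y(v) = (2*v + v*(6 + v³ + 2*v²))² (y(v) = ((v*(v³ + ((v² + v*v) + 6)) + v) + v)² = ((v*(v³ + ((v² + v²) + 6)) + v) + v)² = ((v*(v³ + (2*v² + 6)) + v) + v)² = ((v*(v³ + (6 + 2*v²)) + v) + v)² = ((v*(6 + v³ + 2*v²) + v) + v)² = ((v + v*(6 + v³ + 2*v²)) + v)² = (2*v + v*(6 + v³ + 2*v²))²)
y(-13)/3139912 + 3210030/1327307 = ((-13)²*(8 + (-13)³ + 2*(-13)²)²)/3139912 + 3210030/1327307 = (169*(8 - 2197 + 2*169)²)*(1/3139912) + 3210030*(1/1327307) = (169*(8 - 2197 + 338)²)*(1/3139912) + 3210030/1327307 = (169*(-1851)²)*(1/3139912) + 3210030/1327307 = (169*3426201)*(1/3139912) + 3210030/1327307 = 579027969*(1/3139912) + 3210030/1327307 = 579027969/3139912 + 3210030/1327307 = 778627088166843/4167627176984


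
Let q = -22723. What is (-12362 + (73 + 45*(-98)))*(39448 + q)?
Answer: -279290775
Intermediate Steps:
(-12362 + (73 + 45*(-98)))*(39448 + q) = (-12362 + (73 + 45*(-98)))*(39448 - 22723) = (-12362 + (73 - 4410))*16725 = (-12362 - 4337)*16725 = -16699*16725 = -279290775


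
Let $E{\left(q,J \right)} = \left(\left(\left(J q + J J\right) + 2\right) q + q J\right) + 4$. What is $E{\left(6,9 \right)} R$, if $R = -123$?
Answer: $-108240$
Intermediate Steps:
$E{\left(q,J \right)} = 4 + J q + q \left(2 + J^{2} + J q\right)$ ($E{\left(q,J \right)} = \left(\left(\left(J q + J^{2}\right) + 2\right) q + J q\right) + 4 = \left(\left(\left(J^{2} + J q\right) + 2\right) q + J q\right) + 4 = \left(\left(2 + J^{2} + J q\right) q + J q\right) + 4 = \left(q \left(2 + J^{2} + J q\right) + J q\right) + 4 = \left(J q + q \left(2 + J^{2} + J q\right)\right) + 4 = 4 + J q + q \left(2 + J^{2} + J q\right)$)
$E{\left(6,9 \right)} R = \left(4 + 2 \cdot 6 + 9 \cdot 6 + 9 \cdot 6^{2} + 6 \cdot 9^{2}\right) \left(-123\right) = \left(4 + 12 + 54 + 9 \cdot 36 + 6 \cdot 81\right) \left(-123\right) = \left(4 + 12 + 54 + 324 + 486\right) \left(-123\right) = 880 \left(-123\right) = -108240$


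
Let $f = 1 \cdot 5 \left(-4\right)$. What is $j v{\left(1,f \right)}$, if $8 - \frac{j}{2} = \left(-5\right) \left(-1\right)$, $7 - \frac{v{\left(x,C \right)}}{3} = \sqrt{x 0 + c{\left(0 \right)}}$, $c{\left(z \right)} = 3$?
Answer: $126 - 18 \sqrt{3} \approx 94.823$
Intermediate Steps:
$f = -20$ ($f = 5 \left(-4\right) = -20$)
$v{\left(x,C \right)} = 21 - 3 \sqrt{3}$ ($v{\left(x,C \right)} = 21 - 3 \sqrt{x 0 + 3} = 21 - 3 \sqrt{0 + 3} = 21 - 3 \sqrt{3}$)
$j = 6$ ($j = 16 - 2 \left(\left(-5\right) \left(-1\right)\right) = 16 - 10 = 6$)
$j v{\left(1,f \right)} = 6 \left(21 - 3 \sqrt{3}\right) = 126 - 18 \sqrt{3}$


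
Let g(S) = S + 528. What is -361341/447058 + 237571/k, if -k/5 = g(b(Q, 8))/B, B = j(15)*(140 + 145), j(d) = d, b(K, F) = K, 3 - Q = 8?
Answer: -90808042762233/233811334 ≈ -3.8838e+5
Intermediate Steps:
Q = -5 (Q = 3 - 1*8 = 3 - 8 = -5)
g(S) = 528 + S
B = 4275 (B = 15*(140 + 145) = 15*285 = 4275)
k = -523/855 (k = -5*(528 - 5)/4275 = -2615/4275 = -5*523/4275 = -523/855 ≈ -0.61170)
-361341/447058 + 237571/k = -361341/447058 + 237571/(-523/855) = -361341*1/447058 + 237571*(-855/523) = -361341/447058 - 203123205/523 = -90808042762233/233811334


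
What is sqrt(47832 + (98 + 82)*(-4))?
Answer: 2*sqrt(11778) ≈ 217.05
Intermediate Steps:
sqrt(47832 + (98 + 82)*(-4)) = sqrt(47832 + 180*(-4)) = sqrt(47832 - 720) = sqrt(47112) = 2*sqrt(11778)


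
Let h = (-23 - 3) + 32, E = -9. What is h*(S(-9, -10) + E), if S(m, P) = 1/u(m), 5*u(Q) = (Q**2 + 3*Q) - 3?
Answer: -908/17 ≈ -53.412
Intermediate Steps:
u(Q) = -3/5 + Q**2/5 + 3*Q/5 (u(Q) = ((Q**2 + 3*Q) - 3)/5 = (-3 + Q**2 + 3*Q)/5 = -3/5 + Q**2/5 + 3*Q/5)
h = 6 (h = -26 + 32 = 6)
S(m, P) = 1/(-3/5 + m**2/5 + 3*m/5)
h*(S(-9, -10) + E) = 6*(5/(-3 + (-9)**2 + 3*(-9)) - 9) = 6*(5/(-3 + 81 - 27) - 9) = 6*(5/51 - 9) = 6*(-454/51) = -908/17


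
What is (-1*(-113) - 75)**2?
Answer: 1444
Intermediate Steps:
(-1*(-113) - 75)**2 = (113 - 75)**2 = 38**2 = 1444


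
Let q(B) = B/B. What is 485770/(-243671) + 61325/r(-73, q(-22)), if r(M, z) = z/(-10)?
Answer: -149431726520/243671 ≈ -6.1325e+5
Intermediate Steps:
q(B) = 1
r(M, z) = -z/10 (r(M, z) = z*(-1/10) = -z/10)
485770/(-243671) + 61325/r(-73, q(-22)) = 485770/(-243671) + 61325/((-1/10*1)) = 485770*(-1/243671) + 61325/(-1/10) = -485770/243671 + 61325*(-10) = -485770/243671 - 613250 = -149431726520/243671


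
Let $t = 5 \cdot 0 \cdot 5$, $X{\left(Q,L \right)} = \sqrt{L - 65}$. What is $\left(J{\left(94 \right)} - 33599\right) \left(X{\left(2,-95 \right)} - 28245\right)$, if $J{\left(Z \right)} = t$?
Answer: $949003755 - 134396 i \sqrt{10} \approx 9.49 \cdot 10^{8} - 4.25 \cdot 10^{5} i$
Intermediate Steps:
$X{\left(Q,L \right)} = \sqrt{-65 + L}$
$t = 0$ ($t = 0 \cdot 5 = 0$)
$J{\left(Z \right)} = 0$
$\left(J{\left(94 \right)} - 33599\right) \left(X{\left(2,-95 \right)} - 28245\right) = \left(0 - 33599\right) \left(\sqrt{-65 - 95} - 28245\right) = - 33599 \left(\sqrt{-160} - 28245\right) = - 33599 \left(4 i \sqrt{10} - 28245\right) = - 33599 \left(-28245 + 4 i \sqrt{10}\right) = 949003755 - 134396 i \sqrt{10}$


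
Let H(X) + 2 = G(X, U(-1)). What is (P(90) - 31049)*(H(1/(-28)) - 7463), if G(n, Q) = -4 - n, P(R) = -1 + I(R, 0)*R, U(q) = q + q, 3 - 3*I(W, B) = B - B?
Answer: 1618673940/7 ≈ 2.3124e+8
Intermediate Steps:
I(W, B) = 1 (I(W, B) = 1 - (B - B)/3 = 1 - ⅓*0 = 1 + 0 = 1)
U(q) = 2*q
P(R) = -1 + R (P(R) = -1 + 1*R = -1 + R)
H(X) = -6 - X (H(X) = -2 + (-4 - X) = -6 - X)
(P(90) - 31049)*(H(1/(-28)) - 7463) = ((-1 + 90) - 31049)*((-6 - 1/(-28)) - 7463) = (89 - 31049)*((-6 - 1*(-1/28)) - 7463) = -30960*((-6 + 1/28) - 7463) = -30960*(-167/28 - 7463) = -30960*(-209131/28) = 1618673940/7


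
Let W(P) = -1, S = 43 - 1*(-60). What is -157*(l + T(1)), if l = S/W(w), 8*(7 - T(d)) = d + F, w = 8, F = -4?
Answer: 120105/8 ≈ 15013.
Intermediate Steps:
S = 103 (S = 43 + 60 = 103)
T(d) = 15/2 - d/8 (T(d) = 7 - (d - 4)/8 = 7 - (-4 + d)/8 = 7 + (1/2 - d/8) = 15/2 - d/8)
l = -103 (l = 103/(-1) = 103*(-1) = -103)
-157*(l + T(1)) = -157*(-103 + (15/2 - 1/8*1)) = -157*(-103 + (15/2 - 1/8)) = -157*(-103 + 59/8) = -157*(-765/8) = 120105/8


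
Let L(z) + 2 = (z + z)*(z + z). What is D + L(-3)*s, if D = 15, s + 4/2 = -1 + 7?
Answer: 151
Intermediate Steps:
s = 4 (s = -2 + (-1 + 7) = -2 + 6 = 4)
L(z) = -2 + 4*z² (L(z) = -2 + (z + z)*(z + z) = -2 + (2*z)*(2*z) = -2 + 4*z²)
D + L(-3)*s = 15 + (-2 + 4*(-3)²)*4 = 15 + (-2 + 4*9)*4 = 15 + (-2 + 36)*4 = 15 + 34*4 = 15 + 136 = 151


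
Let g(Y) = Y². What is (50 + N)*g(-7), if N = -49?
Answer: 49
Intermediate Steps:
(50 + N)*g(-7) = (50 - 49)*(-7)² = 1*49 = 49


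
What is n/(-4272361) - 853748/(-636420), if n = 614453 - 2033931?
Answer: 1137725961947/679753996905 ≈ 1.6737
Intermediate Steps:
n = -1419478
n/(-4272361) - 853748/(-636420) = -1419478/(-4272361) - 853748/(-636420) = -1419478*(-1/4272361) - 853748*(-1/636420) = 1419478/4272361 + 213437/159105 = 1137725961947/679753996905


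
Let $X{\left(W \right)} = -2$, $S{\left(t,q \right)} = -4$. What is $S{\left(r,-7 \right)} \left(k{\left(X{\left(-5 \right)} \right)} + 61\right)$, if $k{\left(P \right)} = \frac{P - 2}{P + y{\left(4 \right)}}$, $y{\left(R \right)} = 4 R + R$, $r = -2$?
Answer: $- \frac{2188}{9} \approx -243.11$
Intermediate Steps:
$y{\left(R \right)} = 5 R$
$k{\left(P \right)} = \frac{-2 + P}{20 + P}$ ($k{\left(P \right)} = \frac{P - 2}{P + 5 \cdot 4} = \frac{-2 + P}{P + 20} = \frac{-2 + P}{20 + P}$)
$S{\left(r,-7 \right)} \left(k{\left(X{\left(-5 \right)} \right)} + 61\right) = - 4 \left(\frac{-2 - 2}{20 - 2} + 61\right) = - 4 \left(\frac{1}{18} \left(-4\right) + 61\right) = - 4 \left(- \frac{2}{9} + 61\right) = \left(-4\right) \frac{547}{9} = - \frac{2188}{9}$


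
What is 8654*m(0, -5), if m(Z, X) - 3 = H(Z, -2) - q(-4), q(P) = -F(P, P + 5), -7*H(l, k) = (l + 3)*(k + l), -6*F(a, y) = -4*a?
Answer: 216350/21 ≈ 10302.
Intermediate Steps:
F(a, y) = 2*a/3 (F(a, y) = -(-2)*a/3 = 2*a/3)
H(l, k) = -(3 + l)*(k + l)/7 (H(l, k) = -(l + 3)*(k + l)/7 = -(3 + l)*(k + l)/7)
q(P) = -2*P/3
m(Z, X) = 25/21 - Z/7 - Z**2/7 (m(Z, X) = 3 + ((-3/7*(-2) - 3*Z/7 - Z**2/7 - 1/7*(-2)*Z) - (-2)*(-4)/3) = 3 + ((6/7 - 3*Z/7 - Z**2/7 + 2*Z/7) - 1*8/3) = 3 + ((6/7 - Z/7 - Z**2/7) - 8/3) = 3 + (-38/21 - Z/7 - Z**2/7) = 25/21 - Z/7 - Z**2/7)
8654*m(0, -5) = 8654*(25/21 - 1/7*0 - 1/7*0**2) = 8654*(25/21 + 0 - 1/7*0) = 8654*(25/21 + 0 + 0) = 8654*(25/21) = 216350/21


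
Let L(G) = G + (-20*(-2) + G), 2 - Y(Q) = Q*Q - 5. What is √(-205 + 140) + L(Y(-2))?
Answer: 46 + I*√65 ≈ 46.0 + 8.0623*I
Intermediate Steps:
Y(Q) = 7 - Q² (Y(Q) = 2 - (Q*Q - 5) = 2 - (Q² - 5) = 2 - (-5 + Q²) = 2 + (5 - Q²) = 7 - Q²)
L(G) = 40 + 2*G (L(G) = G + (-4*(-10) + G) = G + (40 + G) = 40 + 2*G)
√(-205 + 140) + L(Y(-2)) = √(-205 + 140) + (40 + 2*(7 - 1*(-2)²)) = √(-65) + (40 + 2*(7 - 1*4)) = I*√65 + (40 + 2*(7 - 4)) = I*√65 + (40 + 2*3) = I*√65 + (40 + 6) = I*√65 + 46 = 46 + I*√65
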